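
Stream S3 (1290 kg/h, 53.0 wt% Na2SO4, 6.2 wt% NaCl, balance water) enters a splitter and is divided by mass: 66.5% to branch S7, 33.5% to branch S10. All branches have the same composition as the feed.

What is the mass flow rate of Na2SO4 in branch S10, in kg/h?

229 kg/h

Branch S10 total = 0.335×1290 = 432.15 kg/h.
Na2SO4 in S10 = 0.530×432.15 = 229.04 kg/h.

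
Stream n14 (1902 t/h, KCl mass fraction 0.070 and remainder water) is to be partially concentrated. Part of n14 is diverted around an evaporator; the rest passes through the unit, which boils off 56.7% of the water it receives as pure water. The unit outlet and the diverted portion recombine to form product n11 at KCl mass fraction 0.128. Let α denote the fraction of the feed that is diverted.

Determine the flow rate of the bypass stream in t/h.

All 1902×0.070 = 133.14 t/h of KCl reaches n11, so n11 = 133.14/0.128 = 1040.2 t/h and vapour = 861.84 t/h.
The evaporator receives (1−α)·1902 of feed at 0.930 water and removes 0.567 of that water:
0.567×0.930×(1−α)×1902 = 861.84
(1−α) = 861.84/1002.9 = 0.8593;  α = 0.1407.
Bypass flow = 0.1407×1902 = 267.58 t/h.

267.6 t/h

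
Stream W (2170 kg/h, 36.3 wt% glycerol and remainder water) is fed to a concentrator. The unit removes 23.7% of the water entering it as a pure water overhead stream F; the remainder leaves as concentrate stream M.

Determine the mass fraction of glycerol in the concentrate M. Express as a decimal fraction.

glycerol is not removed: 2170×0.363 = 787.71 kg/h of glycerol enters M.
water entering = 2170×0.637 = 1382.3 kg/h; overhead removed = 0.237×1382.3 = 327.6 kg/h.
Concentrate = 2170 − 327.6 = 1842.4 kg/h.
Mass fraction = 787.71/1842.4 = 0.4275.

0.4275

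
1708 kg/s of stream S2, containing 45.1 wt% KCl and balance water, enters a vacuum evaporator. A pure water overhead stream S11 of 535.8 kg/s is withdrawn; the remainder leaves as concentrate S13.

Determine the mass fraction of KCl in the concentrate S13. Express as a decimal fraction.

KCl is not removed: 1708×0.451 = 770.31 kg/s of KCl enters S13.
Concentrate = 1708 − 535.8 = 1172.2 kg/s.
Mass fraction = 770.31/1172.2 = 0.657.

0.657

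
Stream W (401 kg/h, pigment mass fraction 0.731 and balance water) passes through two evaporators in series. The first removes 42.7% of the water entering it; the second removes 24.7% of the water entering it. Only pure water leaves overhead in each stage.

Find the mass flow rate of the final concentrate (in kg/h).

water in feed = 401×0.269 = 107.87 kg/h.
After stage 1: water left = (1−0.427)×107.87 = 61.809; stream total = 354.94 kg/h.
After stage 2: water left = (1−0.247)×61.809 = 46.542; final concentrate = 339.67 kg/h.

339.7 kg/h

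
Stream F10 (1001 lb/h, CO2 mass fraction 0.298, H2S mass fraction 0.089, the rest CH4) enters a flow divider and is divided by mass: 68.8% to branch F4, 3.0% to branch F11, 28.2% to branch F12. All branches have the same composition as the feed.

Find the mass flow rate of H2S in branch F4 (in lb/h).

61.29 lb/h

Branch F4 total = 0.688×1001 = 688.69 lb/h.
H2S in F4 = 0.089×688.69 = 61.293 lb/h.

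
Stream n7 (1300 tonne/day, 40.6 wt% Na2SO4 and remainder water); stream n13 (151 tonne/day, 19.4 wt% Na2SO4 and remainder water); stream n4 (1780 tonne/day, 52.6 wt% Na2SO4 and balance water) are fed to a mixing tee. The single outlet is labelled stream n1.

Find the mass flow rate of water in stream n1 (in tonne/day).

1738 tonne/day

water out = water in = 1300×0.594 + 151×0.806 + 1780×0.474 = 1737.6 tonne/day.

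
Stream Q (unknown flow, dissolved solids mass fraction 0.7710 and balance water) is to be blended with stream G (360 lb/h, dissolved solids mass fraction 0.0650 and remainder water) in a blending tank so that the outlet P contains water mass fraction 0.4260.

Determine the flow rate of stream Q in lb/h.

930.2 lb/h

Let Q be the unknown flow. Total out = 360 + Q.
water balance: 336.6 + 0.229·Q = 0.426·(360 + Q)
(0.229 − 0.426)·Q = 0.426×360 − 336.6 = -183.24
Q = -183.24 / -0.197 = 930.15 lb/h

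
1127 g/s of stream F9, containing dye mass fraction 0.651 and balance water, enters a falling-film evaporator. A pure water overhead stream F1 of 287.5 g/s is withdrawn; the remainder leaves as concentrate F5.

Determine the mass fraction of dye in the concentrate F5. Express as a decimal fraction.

0.874

dye is not removed: 1127×0.651 = 733.68 g/s of dye enters F5.
Concentrate = 1127 − 287.5 = 839.5 g/s.
Mass fraction = 733.68/839.5 = 0.874.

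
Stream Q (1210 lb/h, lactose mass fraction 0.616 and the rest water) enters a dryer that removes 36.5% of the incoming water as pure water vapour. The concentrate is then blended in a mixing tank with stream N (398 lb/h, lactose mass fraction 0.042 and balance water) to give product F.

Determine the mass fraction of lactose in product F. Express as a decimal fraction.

Vapour removed = 0.365×0.384×1210 = 169.59 lb/h; concentrate = 1040.4 lb/h.
lactose reaching the mixer = 745.36 (from concentrate) + 398×0.042 = 762.08 lb/h.
Product flow = 1040.4 + 398 = 1438.4 lb/h; lactose fraction = 0.530.

0.530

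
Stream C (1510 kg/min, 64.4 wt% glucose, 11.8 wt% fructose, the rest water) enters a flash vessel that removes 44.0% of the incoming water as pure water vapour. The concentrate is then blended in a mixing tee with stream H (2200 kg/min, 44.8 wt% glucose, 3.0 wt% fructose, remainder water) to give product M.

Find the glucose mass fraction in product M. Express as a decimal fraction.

0.551

Vapour removed = 0.440×0.238×1510 = 158.13 kg/min; concentrate = 1351.9 kg/min.
glucose reaching the mixer = 972.44 (from concentrate) + 2200×0.448 = 1958 kg/min.
Product flow = 1351.9 + 2200 = 3551.9 kg/min; glucose fraction = 0.551.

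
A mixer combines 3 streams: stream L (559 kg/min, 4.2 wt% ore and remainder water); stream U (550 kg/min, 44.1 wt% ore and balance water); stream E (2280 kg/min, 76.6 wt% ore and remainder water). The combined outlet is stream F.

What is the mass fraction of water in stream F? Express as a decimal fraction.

Total flow out = 559 + 550 + 2280 = 3389 kg/min.
water in = 559×0.958 + 550×0.559 + 2280×0.234 = 1376.5 kg/min.
water mass fraction in F = 1376.5/3389 = 0.4062.

0.4062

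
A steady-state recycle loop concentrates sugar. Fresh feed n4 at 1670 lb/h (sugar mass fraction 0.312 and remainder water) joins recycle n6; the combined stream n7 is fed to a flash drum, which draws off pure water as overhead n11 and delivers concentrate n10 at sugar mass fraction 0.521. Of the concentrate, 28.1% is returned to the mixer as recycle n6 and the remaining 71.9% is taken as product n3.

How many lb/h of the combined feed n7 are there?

Overall sugar balance (none leaves overhead): sugar in fresh feed = sugar in product, i.e. 1670×0.312 = (1−0.281)·n10·0.521.
n10 = 521.04/(0.521×0.719) = 1390.9 lb/h.
Recycle n6 = 0.281×1390.9 = 390.85 lb/h.
Combined feed n7 = 1670 + 390.85 = 2060.9 lb/h.

2061 lb/h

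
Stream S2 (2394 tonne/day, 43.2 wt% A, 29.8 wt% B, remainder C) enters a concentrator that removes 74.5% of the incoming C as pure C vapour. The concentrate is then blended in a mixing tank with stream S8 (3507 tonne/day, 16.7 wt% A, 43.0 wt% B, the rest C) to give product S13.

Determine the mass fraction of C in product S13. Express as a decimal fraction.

0.2912

Vapour removed = 0.745×0.270×2394 = 481.55 tonne/day; concentrate = 1912.4 tonne/day.
C reaching the mixer = 164.83 (from concentrate) + 3507×0.403 = 1578.1 tonne/day.
Product flow = 1912.4 + 3507 = 5419.4 tonne/day; C fraction = 0.2912.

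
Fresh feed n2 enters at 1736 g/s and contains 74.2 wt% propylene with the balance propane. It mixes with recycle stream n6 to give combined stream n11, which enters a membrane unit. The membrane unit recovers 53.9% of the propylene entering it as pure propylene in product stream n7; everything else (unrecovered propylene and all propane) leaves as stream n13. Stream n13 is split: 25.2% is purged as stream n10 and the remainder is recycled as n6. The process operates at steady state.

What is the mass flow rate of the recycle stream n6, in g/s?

propane enters only via n2 and leaves only via the purge: 1736×0.258 = 0.252×(propane in n13), and the membrane unit passes all propane, so propane in n11 = propane in n13 = 1777.3 g/s.
propylene in n11: m_A = 1736×0.742 + (1−0.252)·(1−0.539)·m_A, so m_A = 1288.1/0.6552 = 1966.1 g/s.
n13 = (1−0.539)×1966.1 + 1777.3 = 2683.7 g/s.
Recycle n6 = (1−0.252)×2683.7 = 2007.4 g/s.

2007 g/s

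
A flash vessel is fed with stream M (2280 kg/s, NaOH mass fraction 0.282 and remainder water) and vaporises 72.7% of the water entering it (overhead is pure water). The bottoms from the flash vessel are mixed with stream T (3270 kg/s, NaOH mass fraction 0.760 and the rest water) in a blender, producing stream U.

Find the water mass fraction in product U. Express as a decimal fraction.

Vapour removed = 0.727×0.718×2280 = 1190.1 kg/s; concentrate = 1089.9 kg/s.
water reaching the mixer = 446.91 (from concentrate) + 3270×0.240 = 1231.7 kg/s.
Product flow = 1089.9 + 3270 = 4359.9 kg/s; water fraction = 0.283.

0.283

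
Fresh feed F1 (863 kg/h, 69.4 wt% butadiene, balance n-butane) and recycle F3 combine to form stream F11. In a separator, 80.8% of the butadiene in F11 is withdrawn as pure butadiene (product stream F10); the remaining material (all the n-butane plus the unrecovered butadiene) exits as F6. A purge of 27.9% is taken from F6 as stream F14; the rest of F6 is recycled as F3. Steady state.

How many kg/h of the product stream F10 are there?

butadiene in F11: m_A = 863×0.694 + (1−0.279)·(1−0.808)·m_A, so m_A = 598.92/0.8616 = 695.15 kg/h.
Product F10 = 0.808×695.15 = 561.68 kg/h.

561.7 kg/h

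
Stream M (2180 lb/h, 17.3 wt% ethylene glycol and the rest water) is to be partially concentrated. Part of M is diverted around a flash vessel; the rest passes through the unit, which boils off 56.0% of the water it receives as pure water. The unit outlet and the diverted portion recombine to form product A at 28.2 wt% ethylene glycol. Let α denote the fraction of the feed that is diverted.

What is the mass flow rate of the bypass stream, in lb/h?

360.5 lb/h

All 2180×0.173 = 377.14 lb/h of ethylene glycol reaches A, so A = 377.14/0.282 = 1337.4 lb/h and vapour = 842.62 lb/h.
The evaporator receives (1−α)·2180 of feed at 0.827 water and removes 0.560 of that water:
0.560×0.827×(1−α)×2180 = 842.62
(1−α) = 842.62/1009.6 = 0.8346;  α = 0.1654.
Bypass flow = 0.1654×2180 = 360.55 lb/h.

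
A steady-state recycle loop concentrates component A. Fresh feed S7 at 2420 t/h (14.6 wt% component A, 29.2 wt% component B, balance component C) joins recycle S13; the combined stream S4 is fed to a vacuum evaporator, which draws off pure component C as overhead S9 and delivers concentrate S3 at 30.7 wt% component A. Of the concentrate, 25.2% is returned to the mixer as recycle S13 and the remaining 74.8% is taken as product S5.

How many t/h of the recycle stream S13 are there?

Overall component A balance (none leaves overhead): component A in fresh feed = component A in product, i.e. 2420×0.146 = (1−0.252)·S3·0.307.
S3 = 353.32/(0.307×0.748) = 1538.6 t/h.
Recycle S13 = 0.252×1538.6 = 387.73 t/h.

387.7 t/h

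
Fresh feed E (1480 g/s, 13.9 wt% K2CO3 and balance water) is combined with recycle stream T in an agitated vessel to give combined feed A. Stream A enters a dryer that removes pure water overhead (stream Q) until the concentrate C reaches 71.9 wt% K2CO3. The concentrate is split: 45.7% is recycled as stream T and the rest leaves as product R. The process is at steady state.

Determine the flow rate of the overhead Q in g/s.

Overall K2CO3 balance (none leaves overhead): K2CO3 in fresh feed = K2CO3 in product, i.e. 1480×0.139 = (1−0.457)·C·0.719.
C = 205.72/(0.719×0.543) = 526.92 g/s.
Recycle T = 0.457×526.92 = 240.8 g/s.
Combined feed A = 1480 + 240.8 = 1720.8 g/s.
Overhead Q = A − C = 1720.8 − 526.92 = 1193.9 g/s.

1194 g/s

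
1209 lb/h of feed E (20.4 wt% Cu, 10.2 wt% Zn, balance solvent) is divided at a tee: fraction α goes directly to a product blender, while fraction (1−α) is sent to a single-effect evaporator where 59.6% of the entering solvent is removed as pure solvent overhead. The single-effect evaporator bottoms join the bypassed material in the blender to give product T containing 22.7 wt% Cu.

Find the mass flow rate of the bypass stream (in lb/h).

All 1209×0.204 = 246.64 lb/h of Cu reaches T, so T = 246.64/0.227 = 1086.5 lb/h and vapour = 122.5 lb/h.
The evaporator receives (1−α)·1209 of feed at 0.694 solvent and removes 0.596 of that solvent:
0.596×0.694×(1−α)×1209 = 122.5
(1−α) = 122.5/500.07 = 0.2450;  α = 0.7550.
Bypass flow = 0.7550×1209 = 912.84 lb/h.

912.8 lb/h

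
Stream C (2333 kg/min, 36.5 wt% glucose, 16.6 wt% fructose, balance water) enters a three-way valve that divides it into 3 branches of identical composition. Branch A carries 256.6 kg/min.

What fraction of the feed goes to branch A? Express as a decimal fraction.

Fraction to A = 256.6/2333 = 0.1100.

0.110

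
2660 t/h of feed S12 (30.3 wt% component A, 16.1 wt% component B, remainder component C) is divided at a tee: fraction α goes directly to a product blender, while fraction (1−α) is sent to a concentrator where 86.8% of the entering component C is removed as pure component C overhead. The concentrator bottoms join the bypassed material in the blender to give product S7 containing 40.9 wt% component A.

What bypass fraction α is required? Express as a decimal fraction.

0.443

All 2660×0.303 = 805.98 t/h of component A reaches S7, so S7 = 805.98/0.409 = 1970.6 t/h and vapour = 689.39 t/h.
The evaporator receives (1−α)·2660 of feed at 0.536 component C and removes 0.868 of that component C:
0.868×0.536×(1−α)×2660 = 689.39
(1−α) = 689.39/1237.6 = 0.5571;  α = 0.4429.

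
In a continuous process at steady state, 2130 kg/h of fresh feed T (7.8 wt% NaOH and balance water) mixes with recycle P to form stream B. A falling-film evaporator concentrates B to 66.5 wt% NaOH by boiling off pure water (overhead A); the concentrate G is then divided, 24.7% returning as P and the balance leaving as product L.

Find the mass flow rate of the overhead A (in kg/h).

Overall NaOH balance (none leaves overhead): NaOH in fresh feed = NaOH in product, i.e. 2130×0.078 = (1−0.247)·G·0.665.
G = 166.14/(0.665×0.753) = 331.79 kg/h.
Recycle P = 0.247×331.79 = 81.951 kg/h.
Combined feed B = 2130 + 81.951 = 2212 kg/h.
Overhead A = B − G = 2212 − 331.79 = 1880.2 kg/h.

1880 kg/h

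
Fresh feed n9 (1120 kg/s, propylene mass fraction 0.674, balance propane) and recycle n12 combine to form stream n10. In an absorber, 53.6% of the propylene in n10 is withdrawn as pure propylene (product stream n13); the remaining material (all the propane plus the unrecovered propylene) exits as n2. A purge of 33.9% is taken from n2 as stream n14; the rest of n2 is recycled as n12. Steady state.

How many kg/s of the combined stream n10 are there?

propane enters only via n9 and leaves only via the purge: 1120×0.326 = 0.339×(propane in n2), and the absorber passes all propane, so propane in n10 = propane in n2 = 1077.1 kg/s.
propylene in n10: m_A = 1120×0.674 + (1−0.339)·(1−0.536)·m_A, so m_A = 754.88/0.6933 = 1088.8 kg/s.
n10 = 1088.8 + 1077.1 = 2165.9 kg/s.

2166 kg/s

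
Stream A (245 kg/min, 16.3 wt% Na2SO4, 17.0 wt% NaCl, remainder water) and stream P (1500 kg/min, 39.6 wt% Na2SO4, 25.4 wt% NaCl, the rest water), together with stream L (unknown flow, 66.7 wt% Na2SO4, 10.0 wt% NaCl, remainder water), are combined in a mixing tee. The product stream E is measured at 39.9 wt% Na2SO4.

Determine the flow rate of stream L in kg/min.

Let L be the unknown flow. Total out = 1745 + L.
Na2SO4 balance: 633.93 + 0.667·L = 0.399·(1745 + L)
(0.667 − 0.399)·L = 0.399×1745 − 633.93 = 62.32
L = 62.32 / 0.268 = 232.54 kg/min

232.5 kg/min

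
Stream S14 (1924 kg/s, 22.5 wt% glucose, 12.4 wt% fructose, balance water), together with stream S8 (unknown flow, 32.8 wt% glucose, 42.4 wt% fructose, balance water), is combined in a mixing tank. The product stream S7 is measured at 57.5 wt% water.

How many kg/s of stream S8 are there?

Let S8 be the unknown flow. Total out = 1924 + S8.
water balance: 1252.5 + 0.248·S8 = 0.575·(1924 + S8)
(0.248 − 0.575)·S8 = 0.575×1924 − 1252.5 = -146.22
S8 = -146.22 / -0.327 = 447.17 kg/s

447.2 kg/s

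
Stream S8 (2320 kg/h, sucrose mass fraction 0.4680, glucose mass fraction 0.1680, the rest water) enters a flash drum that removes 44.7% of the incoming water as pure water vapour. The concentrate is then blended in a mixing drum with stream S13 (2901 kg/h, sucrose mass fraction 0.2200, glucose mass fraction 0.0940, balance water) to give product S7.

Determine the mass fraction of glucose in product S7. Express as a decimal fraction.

0.1368

Vapour removed = 0.447×0.364×2320 = 377.48 kg/h; concentrate = 1942.5 kg/h.
glucose reaching the mixer = 389.76 (from concentrate) + 2901×0.094 = 662.45 kg/h.
Product flow = 1942.5 + 2901 = 4843.5 kg/h; glucose fraction = 0.1368.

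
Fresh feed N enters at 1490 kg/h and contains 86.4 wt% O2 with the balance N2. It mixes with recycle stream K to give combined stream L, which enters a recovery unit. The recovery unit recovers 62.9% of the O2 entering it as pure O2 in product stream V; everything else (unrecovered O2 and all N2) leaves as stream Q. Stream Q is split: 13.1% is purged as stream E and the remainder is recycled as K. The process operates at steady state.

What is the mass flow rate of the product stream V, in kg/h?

O2 in L: m_A = 1490×0.864 + (1−0.131)·(1−0.629)·m_A, so m_A = 1287.4/0.6776 = 1899.9 kg/h.
Product V = 0.629×1899.9 = 1195 kg/h.

1195 kg/h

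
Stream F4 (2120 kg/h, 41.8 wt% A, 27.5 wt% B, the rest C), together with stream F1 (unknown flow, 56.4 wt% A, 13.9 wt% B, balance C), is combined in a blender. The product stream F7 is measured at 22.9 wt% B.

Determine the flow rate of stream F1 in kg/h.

Let F1 be the unknown flow. Total out = 2120 + F1.
B balance: 583 + 0.139·F1 = 0.229·(2120 + F1)
(0.139 − 0.229)·F1 = 0.229×2120 − 583 = -97.52
F1 = -97.52 / -0.090 = 1083.6 kg/h

1084 kg/h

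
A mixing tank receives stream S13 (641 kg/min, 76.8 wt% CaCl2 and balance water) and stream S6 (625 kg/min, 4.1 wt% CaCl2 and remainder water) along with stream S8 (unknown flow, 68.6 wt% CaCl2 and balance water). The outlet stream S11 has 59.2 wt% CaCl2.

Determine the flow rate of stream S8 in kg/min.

2463 kg/min

Let S8 be the unknown flow. Total out = 1266 + S8.
CaCl2 balance: 517.91 + 0.686·S8 = 0.592·(1266 + S8)
(0.686 − 0.592)·S8 = 0.592×1266 − 517.91 = 231.56
S8 = 231.56 / 0.094 = 2463.4 kg/min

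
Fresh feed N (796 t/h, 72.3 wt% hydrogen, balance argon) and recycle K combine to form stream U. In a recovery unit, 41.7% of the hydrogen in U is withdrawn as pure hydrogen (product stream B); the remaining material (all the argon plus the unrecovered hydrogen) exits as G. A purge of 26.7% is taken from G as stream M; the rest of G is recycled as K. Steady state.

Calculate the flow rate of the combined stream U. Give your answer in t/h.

1831 t/h

argon enters only via N and leaves only via the purge: 796×0.277 = 0.267×(argon in G), and the recovery unit passes all argon, so argon in U = argon in G = 825.81 t/h.
hydrogen in U: m_A = 796×0.723 + (1−0.267)·(1−0.417)·m_A, so m_A = 575.51/0.5727 = 1005 t/h.
U = 1005 + 825.81 = 1830.8 t/h.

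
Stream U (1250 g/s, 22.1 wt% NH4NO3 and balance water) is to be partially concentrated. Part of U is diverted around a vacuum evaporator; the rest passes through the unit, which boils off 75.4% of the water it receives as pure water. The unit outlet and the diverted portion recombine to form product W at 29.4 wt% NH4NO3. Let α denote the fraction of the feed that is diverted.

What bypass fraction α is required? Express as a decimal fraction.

All 1250×0.221 = 276.25 g/s of NH4NO3 reaches W, so W = 276.25/0.294 = 939.63 g/s and vapour = 310.37 g/s.
The evaporator receives (1−α)·1250 of feed at 0.779 water and removes 0.754 of that water:
0.754×0.779×(1−α)×1250 = 310.37
(1−α) = 310.37/734.21 = 0.4227;  α = 0.5773.

0.577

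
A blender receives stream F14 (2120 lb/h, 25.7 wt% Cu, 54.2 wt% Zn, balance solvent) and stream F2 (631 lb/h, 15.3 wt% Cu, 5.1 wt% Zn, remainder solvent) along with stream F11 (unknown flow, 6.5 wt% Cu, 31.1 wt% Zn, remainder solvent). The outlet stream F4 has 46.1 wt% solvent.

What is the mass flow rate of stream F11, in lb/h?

2085 lb/h

Let F11 be the unknown flow. Total out = 2751 + F11.
solvent balance: 928.4 + 0.624·F11 = 0.461·(2751 + F11)
(0.624 − 0.461)·F11 = 0.461×2751 − 928.4 = 339.82
F11 = 339.82 / 0.163 = 2084.8 lb/h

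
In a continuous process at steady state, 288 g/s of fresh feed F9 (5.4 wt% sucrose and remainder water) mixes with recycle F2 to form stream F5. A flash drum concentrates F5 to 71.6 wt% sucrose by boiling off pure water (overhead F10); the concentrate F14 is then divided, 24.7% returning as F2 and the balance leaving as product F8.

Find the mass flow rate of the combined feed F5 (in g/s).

Overall sucrose balance (none leaves overhead): sucrose in fresh feed = sucrose in product, i.e. 288×0.054 = (1−0.247)·F14·0.716.
F14 = 15.552/(0.716×0.753) = 28.846 g/s.
Recycle F2 = 0.247×28.846 = 7.1248 g/s.
Combined feed F5 = 288 + 7.1248 = 295.12 g/s.

295.1 g/s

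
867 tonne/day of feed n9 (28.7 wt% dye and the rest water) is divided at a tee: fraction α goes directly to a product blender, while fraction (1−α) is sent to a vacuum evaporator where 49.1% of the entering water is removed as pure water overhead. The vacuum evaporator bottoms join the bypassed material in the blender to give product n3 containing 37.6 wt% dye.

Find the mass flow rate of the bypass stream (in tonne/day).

All 867×0.287 = 248.83 tonne/day of dye reaches n3, so n3 = 248.83/0.376 = 661.78 tonne/day and vapour = 205.22 tonne/day.
The evaporator receives (1−α)·867 of feed at 0.713 water and removes 0.491 of that water:
0.491×0.713×(1−α)×867 = 205.22
(1−α) = 205.22/303.52 = 0.6761;  α = 0.3239.
Bypass flow = 0.3239×867 = 280.79 tonne/day.

280.8 tonne/day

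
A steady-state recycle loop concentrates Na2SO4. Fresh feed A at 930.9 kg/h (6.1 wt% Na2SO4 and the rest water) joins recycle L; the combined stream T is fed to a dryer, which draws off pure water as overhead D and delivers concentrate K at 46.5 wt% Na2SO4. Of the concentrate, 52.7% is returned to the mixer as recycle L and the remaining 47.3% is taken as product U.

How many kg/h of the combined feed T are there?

Overall Na2SO4 balance (none leaves overhead): Na2SO4 in fresh feed = Na2SO4 in product, i.e. 930.9×0.061 = (1−0.527)·K·0.465.
K = 56.785/(0.465×0.473) = 258.18 kg/h.
Recycle L = 0.527×258.18 = 136.06 kg/h.
Combined feed T = 930.9 + 136.06 = 1067 kg/h.

1067 kg/h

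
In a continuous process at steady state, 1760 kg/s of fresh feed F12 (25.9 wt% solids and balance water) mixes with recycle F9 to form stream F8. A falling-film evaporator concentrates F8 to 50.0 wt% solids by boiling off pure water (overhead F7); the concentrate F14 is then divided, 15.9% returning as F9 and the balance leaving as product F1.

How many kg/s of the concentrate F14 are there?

Overall solids balance (none leaves overhead): solids in fresh feed = solids in product, i.e. 1760×0.259 = (1−0.159)·F14·0.500.
F14 = 455.84/(0.500×0.841) = 1084 kg/s.

1084 kg/s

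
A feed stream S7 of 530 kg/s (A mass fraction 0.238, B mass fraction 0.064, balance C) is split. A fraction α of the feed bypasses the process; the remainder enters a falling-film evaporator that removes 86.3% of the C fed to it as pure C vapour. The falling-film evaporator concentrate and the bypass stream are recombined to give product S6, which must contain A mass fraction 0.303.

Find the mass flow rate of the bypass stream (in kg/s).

All 530×0.238 = 126.14 kg/s of A reaches S6, so S6 = 126.14/0.303 = 416.3 kg/s and vapour = 113.7 kg/s.
The evaporator receives (1−α)·530 of feed at 0.698 C and removes 0.863 of that C:
0.863×0.698×(1−α)×530 = 113.7
(1−α) = 113.7/319.26 = 0.3561;  α = 0.6439.
Bypass flow = 0.6439×530 = 341.25 kg/s.

341.3 kg/s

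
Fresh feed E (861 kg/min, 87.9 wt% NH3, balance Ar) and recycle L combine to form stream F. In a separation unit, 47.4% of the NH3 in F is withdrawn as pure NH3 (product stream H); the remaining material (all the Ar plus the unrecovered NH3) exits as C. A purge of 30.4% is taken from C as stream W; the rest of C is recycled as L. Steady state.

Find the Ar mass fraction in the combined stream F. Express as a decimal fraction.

0.223

Ar enters only via E and leaves only via the purge: 861×0.121 = 0.304×(Ar in C), and the separation unit passes all Ar, so Ar in F = Ar in C = 342.7 kg/min.
NH3 in F: m_A = 861×0.879 + (1−0.304)·(1−0.474)·m_A, so m_A = 756.82/0.6339 = 1193.9 kg/min.
F = 1193.9 + 342.7 = 1536.6 kg/min.
Ar fraction in F = 342.7/1536.6 = 0.223.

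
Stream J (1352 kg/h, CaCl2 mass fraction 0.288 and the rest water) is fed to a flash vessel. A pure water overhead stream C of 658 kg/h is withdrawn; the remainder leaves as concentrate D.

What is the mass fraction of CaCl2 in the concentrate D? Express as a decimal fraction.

0.561

CaCl2 is not removed: 1352×0.288 = 389.38 kg/h of CaCl2 enters D.
Concentrate = 1352 − 658 = 694 kg/h.
Mass fraction = 389.38/694 = 0.561.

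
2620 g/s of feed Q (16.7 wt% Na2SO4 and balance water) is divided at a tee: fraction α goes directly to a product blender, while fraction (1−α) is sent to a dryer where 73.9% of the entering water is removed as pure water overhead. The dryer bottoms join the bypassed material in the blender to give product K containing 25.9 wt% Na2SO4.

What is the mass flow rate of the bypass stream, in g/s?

All 2620×0.167 = 437.54 g/s of Na2SO4 reaches K, so K = 437.54/0.259 = 1689.3 g/s and vapour = 930.66 g/s.
The evaporator receives (1−α)·2620 of feed at 0.833 water and removes 0.739 of that water:
0.739×0.833×(1−α)×2620 = 930.66
(1−α) = 930.66/1612.8 = 0.5770;  α = 0.4230.
Bypass flow = 0.4230×2620 = 1108.2 g/s.

1108 g/s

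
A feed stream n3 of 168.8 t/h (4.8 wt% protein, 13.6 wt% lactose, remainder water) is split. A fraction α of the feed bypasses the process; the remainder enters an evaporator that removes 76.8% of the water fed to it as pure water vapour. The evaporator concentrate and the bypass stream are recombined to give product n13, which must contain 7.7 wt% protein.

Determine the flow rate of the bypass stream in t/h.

All 168.8×0.048 = 8.1024 t/h of protein reaches n13, so n13 = 8.1024/0.077 = 105.23 t/h and vapour = 63.574 t/h.
The evaporator receives (1−α)·168.8 of feed at 0.816 water and removes 0.768 of that water:
0.768×0.816×(1−α)×168.8 = 63.574
(1−α) = 63.574/105.78 = 0.6010;  α = 0.3990.
Bypass flow = 0.3990×168.8 = 67.356 t/h.

67.36 t/h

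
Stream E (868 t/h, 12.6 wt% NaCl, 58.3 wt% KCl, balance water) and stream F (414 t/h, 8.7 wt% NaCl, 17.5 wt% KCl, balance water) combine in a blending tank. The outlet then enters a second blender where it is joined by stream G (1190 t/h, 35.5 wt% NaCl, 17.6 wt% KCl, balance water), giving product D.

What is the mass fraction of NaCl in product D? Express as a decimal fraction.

Overall, product flow = 2472 t/h.
NaCl in = 868×0.126 + 414×0.087 + 1190×0.355 = 567.84 t/h.
NaCl fraction in D = 0.2297.

0.2297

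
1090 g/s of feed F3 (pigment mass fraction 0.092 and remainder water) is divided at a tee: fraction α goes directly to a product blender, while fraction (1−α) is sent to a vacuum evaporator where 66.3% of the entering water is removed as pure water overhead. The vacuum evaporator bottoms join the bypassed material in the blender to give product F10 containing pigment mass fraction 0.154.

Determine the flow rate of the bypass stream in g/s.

361 g/s

All 1090×0.092 = 100.28 g/s of pigment reaches F10, so F10 = 100.28/0.154 = 651.17 g/s and vapour = 438.83 g/s.
The evaporator receives (1−α)·1090 of feed at 0.908 water and removes 0.663 of that water:
0.663×0.908×(1−α)×1090 = 438.83
(1−α) = 438.83/656.18 = 0.6688;  α = 0.3312.
Bypass flow = 0.3312×1090 = 361.05 g/s.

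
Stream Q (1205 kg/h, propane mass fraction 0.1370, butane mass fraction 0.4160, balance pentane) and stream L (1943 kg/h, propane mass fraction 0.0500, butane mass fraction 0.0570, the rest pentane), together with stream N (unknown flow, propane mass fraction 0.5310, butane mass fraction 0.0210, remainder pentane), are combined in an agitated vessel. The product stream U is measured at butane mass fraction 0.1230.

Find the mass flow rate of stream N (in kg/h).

2204 kg/h

Let N be the unknown flow. Total out = 3148 + N.
butane balance: 612.03 + 0.021·N = 0.123·(3148 + N)
(0.021 − 0.123)·N = 0.123×3148 − 612.03 = -224.83
N = -224.83 / -0.102 = 2204.2 kg/h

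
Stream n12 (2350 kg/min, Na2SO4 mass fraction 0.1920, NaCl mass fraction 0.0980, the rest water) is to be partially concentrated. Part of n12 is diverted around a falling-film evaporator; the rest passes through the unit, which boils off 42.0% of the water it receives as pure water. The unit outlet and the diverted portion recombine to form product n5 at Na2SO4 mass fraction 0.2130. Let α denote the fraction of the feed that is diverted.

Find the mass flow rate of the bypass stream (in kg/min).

1573 kg/min

All 2350×0.192 = 451.2 kg/min of Na2SO4 reaches n5, so n5 = 451.2/0.213 = 2118.3 kg/min and vapour = 231.69 kg/min.
The evaporator receives (1−α)·2350 of feed at 0.710 water and removes 0.420 of that water:
0.420×0.710×(1−α)×2350 = 231.69
(1−α) = 231.69/700.77 = 0.3306;  α = 0.6694.
Bypass flow = 0.6694×2350 = 1573 kg/min.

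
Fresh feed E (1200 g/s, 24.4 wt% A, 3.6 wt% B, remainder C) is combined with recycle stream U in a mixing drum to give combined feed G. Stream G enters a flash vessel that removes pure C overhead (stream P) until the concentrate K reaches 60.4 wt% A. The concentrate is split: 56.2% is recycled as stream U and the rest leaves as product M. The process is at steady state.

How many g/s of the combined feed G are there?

1822 g/s

Overall A balance (none leaves overhead): A in fresh feed = A in product, i.e. 1200×0.244 = (1−0.562)·K·0.604.
K = 292.8/(0.604×0.438) = 1106.8 g/s.
Recycle U = 0.562×1106.8 = 622.01 g/s.
Combined feed G = 1200 + 622.01 = 1822 g/s.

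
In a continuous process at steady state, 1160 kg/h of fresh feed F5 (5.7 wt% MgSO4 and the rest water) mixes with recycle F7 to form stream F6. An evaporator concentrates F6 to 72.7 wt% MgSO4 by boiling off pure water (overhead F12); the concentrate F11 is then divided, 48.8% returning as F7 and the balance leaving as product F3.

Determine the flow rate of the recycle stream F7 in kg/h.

86.69 kg/h

Overall MgSO4 balance (none leaves overhead): MgSO4 in fresh feed = MgSO4 in product, i.e. 1160×0.057 = (1−0.488)·F11·0.727.
F11 = 66.12/(0.727×0.512) = 177.63 kg/h.
Recycle F7 = 0.488×177.63 = 86.686 kg/h.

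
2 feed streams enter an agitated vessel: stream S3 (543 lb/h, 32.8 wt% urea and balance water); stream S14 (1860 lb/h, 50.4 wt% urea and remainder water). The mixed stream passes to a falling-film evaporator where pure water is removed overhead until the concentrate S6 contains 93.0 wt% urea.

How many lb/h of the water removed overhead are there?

1203 lb/h

urea entering = 543×0.328 + 1860×0.504 = 1115.5 lb/h.
All urea reports to S6, so S6 = 1115.5/0.930 = 1199.5 lb/h.
Total feed = 2403 lb/h; overhead = 2403 − 1199.5 = 1203.5 lb/h.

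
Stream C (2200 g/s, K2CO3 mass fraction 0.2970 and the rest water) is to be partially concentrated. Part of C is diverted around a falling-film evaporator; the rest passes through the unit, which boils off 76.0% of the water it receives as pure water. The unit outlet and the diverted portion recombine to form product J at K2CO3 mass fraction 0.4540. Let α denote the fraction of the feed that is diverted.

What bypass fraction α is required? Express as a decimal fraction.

All 2200×0.297 = 653.4 g/s of K2CO3 reaches J, so J = 653.4/0.454 = 1439.2 g/s and vapour = 760.79 g/s.
The evaporator receives (1−α)·2200 of feed at 0.703 water and removes 0.760 of that water:
0.760×0.703×(1−α)×2200 = 760.79
(1−α) = 760.79/1175.4 = 0.6473;  α = 0.3527.

0.353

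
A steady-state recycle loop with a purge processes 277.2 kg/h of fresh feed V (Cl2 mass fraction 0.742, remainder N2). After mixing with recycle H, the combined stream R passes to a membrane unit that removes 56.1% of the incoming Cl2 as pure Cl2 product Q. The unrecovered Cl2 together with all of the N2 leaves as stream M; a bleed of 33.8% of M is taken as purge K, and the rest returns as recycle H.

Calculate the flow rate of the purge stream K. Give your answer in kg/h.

114.5 kg/h

N2 enters only via V and leaves only via the purge: 277.2×0.258 = 0.338×(N2 in M), and the membrane unit passes all N2, so N2 in R = N2 in M = 211.59 kg/h.
Cl2 in R: m_A = 277.2×0.742 + (1−0.338)·(1−0.561)·m_A, so m_A = 205.68/0.7094 = 289.95 kg/h.
M = (1−0.561)×289.95 + 211.59 = 338.88 kg/h.
Purge K = 0.338×338.88 = 114.54 kg/h.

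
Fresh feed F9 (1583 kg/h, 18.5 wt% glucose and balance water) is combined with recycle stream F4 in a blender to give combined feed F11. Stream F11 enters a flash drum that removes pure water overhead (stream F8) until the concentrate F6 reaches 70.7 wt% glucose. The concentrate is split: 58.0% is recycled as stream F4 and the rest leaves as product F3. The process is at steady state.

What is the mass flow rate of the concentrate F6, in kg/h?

986.2 kg/h

Overall glucose balance (none leaves overhead): glucose in fresh feed = glucose in product, i.e. 1583×0.185 = (1−0.580)·F6·0.707.
F6 = 292.86/(0.707×0.420) = 986.24 kg/h.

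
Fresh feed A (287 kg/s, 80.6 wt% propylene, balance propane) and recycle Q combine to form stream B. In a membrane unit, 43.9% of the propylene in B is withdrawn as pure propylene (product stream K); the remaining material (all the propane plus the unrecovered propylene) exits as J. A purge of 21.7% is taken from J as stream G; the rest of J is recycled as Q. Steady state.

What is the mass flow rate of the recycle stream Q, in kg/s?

382.1 kg/s

propane enters only via A and leaves only via the purge: 287×0.194 = 0.217×(propane in J), and the membrane unit passes all propane, so propane in B = propane in J = 256.58 kg/s.
propylene in B: m_A = 287×0.806 + (1−0.217)·(1−0.439)·m_A, so m_A = 231.32/0.5607 = 412.53 kg/s.
J = (1−0.439)×412.53 + 256.58 = 488.01 kg/s.
Recycle Q = (1−0.217)×488.01 = 382.11 kg/s.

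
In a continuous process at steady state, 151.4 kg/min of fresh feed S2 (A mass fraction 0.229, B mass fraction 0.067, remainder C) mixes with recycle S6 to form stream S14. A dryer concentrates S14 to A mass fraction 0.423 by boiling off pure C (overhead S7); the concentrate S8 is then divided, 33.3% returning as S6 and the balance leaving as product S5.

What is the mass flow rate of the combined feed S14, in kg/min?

Overall A balance (none leaves overhead): A in fresh feed = A in product, i.e. 151.4×0.229 = (1−0.333)·S8·0.423.
S8 = 34.671/(0.423×0.667) = 122.88 kg/min.
Recycle S6 = 0.333×122.88 = 40.92 kg/min.
Combined feed S14 = 151.4 + 40.92 = 192.32 kg/min.

192.3 kg/min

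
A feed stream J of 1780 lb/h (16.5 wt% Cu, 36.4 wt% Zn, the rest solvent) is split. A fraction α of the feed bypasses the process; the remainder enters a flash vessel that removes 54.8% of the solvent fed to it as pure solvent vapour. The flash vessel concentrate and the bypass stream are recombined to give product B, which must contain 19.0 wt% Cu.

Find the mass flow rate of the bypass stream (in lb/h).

872.6 lb/h

All 1780×0.165 = 293.7 lb/h of Cu reaches B, so B = 293.7/0.190 = 1545.8 lb/h and vapour = 234.21 lb/h.
The evaporator receives (1−α)·1780 of feed at 0.471 solvent and removes 0.548 of that solvent:
0.548×0.471×(1−α)×1780 = 234.21
(1−α) = 234.21/459.43 = 0.5098;  α = 0.4902.
Bypass flow = 0.4902×1780 = 872.59 lb/h.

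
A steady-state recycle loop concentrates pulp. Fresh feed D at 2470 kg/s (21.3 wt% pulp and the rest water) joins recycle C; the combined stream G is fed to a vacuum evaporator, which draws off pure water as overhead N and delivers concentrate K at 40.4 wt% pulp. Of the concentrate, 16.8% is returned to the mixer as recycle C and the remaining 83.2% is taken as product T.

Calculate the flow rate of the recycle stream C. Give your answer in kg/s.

263 kg/s

Overall pulp balance (none leaves overhead): pulp in fresh feed = pulp in product, i.e. 2470×0.213 = (1−0.168)·K·0.404.
K = 526.11/(0.404×0.832) = 1565.2 kg/s.
Recycle C = 0.168×1565.2 = 262.95 kg/s.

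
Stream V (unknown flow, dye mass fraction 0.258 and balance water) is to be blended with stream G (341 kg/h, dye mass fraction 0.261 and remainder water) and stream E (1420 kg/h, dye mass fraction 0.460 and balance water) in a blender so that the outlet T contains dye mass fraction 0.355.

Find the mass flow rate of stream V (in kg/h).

Let V be the unknown flow. Total out = 1761 + V.
dye balance: 742.2 + 0.258·V = 0.355·(1761 + V)
(0.258 − 0.355)·V = 0.355×1761 − 742.2 = -117.05
V = -117.05 / -0.097 = 1206.7 kg/h

1207 kg/h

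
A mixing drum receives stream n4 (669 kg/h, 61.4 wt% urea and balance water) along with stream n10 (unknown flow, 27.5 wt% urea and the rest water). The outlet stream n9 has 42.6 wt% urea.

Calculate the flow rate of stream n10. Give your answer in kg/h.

Let n10 be the unknown flow. Total out = 669 + n10.
urea balance: 410.77 + 0.275·n10 = 0.426·(669 + n10)
(0.275 − 0.426)·n10 = 0.426×669 − 410.77 = -125.77
n10 = -125.77 / -0.151 = 832.93 kg/h

832.9 kg/h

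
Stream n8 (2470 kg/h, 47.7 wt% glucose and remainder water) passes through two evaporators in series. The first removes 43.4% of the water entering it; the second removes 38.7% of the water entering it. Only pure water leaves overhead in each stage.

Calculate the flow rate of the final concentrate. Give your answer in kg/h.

water in feed = 2470×0.523 = 1291.8 kg/h.
After stage 1: water left = (1−0.434)×1291.8 = 731.16; stream total = 1909.4 kg/h.
After stage 2: water left = (1−0.387)×731.16 = 448.2; final concentrate = 1626.4 kg/h.

1626 kg/h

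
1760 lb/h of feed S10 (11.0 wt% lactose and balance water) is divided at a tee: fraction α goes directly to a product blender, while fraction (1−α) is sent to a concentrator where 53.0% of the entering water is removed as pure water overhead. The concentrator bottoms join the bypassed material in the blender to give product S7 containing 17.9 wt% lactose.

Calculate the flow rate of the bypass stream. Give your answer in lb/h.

All 1760×0.110 = 193.6 lb/h of lactose reaches S7, so S7 = 193.6/0.179 = 1081.6 lb/h and vapour = 678.44 lb/h.
The evaporator receives (1−α)·1760 of feed at 0.890 water and removes 0.530 of that water:
0.530×0.890×(1−α)×1760 = 678.44
(1−α) = 678.44/830.19 = 0.8172;  α = 0.1828.
Bypass flow = 0.1828×1760 = 321.72 lb/h.

321.7 lb/h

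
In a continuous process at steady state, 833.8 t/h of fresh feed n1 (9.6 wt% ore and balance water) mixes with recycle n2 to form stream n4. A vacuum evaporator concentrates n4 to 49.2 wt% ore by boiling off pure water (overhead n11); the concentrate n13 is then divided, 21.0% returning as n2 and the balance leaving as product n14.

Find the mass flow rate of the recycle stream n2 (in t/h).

43.25 t/h

Overall ore balance (none leaves overhead): ore in fresh feed = ore in product, i.e. 833.8×0.096 = (1−0.210)·n13·0.492.
n13 = 80.045/(0.492×0.790) = 205.94 t/h.
Recycle n2 = 0.210×205.94 = 43.247 t/h.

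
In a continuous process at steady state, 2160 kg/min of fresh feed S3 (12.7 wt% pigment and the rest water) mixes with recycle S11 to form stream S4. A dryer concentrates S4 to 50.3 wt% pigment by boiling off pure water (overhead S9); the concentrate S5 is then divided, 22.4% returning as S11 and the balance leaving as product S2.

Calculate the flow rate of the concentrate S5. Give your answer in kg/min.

Overall pigment balance (none leaves overhead): pigment in fresh feed = pigment in product, i.e. 2160×0.127 = (1−0.224)·S5·0.503.
S5 = 274.32/(0.503×0.776) = 702.79 kg/min.

702.8 kg/min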